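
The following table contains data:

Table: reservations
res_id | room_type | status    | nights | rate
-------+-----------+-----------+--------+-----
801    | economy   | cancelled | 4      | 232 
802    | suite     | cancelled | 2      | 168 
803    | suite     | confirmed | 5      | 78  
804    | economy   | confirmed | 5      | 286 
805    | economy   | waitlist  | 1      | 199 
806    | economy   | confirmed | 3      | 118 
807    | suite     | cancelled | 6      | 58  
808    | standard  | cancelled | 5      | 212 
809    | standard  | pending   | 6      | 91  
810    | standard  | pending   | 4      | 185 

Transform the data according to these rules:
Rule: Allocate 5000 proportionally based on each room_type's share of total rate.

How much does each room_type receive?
economy: 2566.07, standard: 1499.69, suite: 934.23

Step 1: Calculate total rate = 1627
Step 2: Calculate each room_type's proportion:
  economy: 835/1627 = 51.32% → 2566.07
  standard: 488/1627 = 29.99% → 1499.69
  suite: 304/1627 = 18.68% → 934.23
Step 3: Verify: sum of allocations ≈ 5000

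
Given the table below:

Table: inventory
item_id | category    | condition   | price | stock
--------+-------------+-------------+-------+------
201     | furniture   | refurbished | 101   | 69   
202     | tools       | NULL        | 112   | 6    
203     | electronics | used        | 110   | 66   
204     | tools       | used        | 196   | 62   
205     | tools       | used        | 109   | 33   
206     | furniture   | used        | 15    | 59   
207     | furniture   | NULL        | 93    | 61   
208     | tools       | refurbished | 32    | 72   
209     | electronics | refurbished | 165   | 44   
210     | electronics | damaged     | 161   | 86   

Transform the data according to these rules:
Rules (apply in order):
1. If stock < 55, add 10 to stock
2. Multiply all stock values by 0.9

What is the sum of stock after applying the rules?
529.2

Step 1: Apply Rule 1 - Add 10 to records with stock < 55
  - 3 records affected: 83 + (3 × 10) = 113
  - Unaffected records: 475
  - Sum after Rule 1: 588
Step 2: Apply Rule 2 - Multiply all by 0.9
  - 588 × 0.9 = 529.2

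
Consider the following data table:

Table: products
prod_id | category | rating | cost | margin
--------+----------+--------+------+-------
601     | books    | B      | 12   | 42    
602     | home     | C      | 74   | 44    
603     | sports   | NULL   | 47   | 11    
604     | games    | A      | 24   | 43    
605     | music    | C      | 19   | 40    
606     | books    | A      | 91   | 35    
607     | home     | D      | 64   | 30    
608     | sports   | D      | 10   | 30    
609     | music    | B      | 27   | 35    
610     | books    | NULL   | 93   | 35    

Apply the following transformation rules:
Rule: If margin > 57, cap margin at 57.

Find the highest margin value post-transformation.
44

Step 1: Original maximum margin = 44
Step 2: Check cap of 57 against maximum
Step 3: No records exceed the cap (max 44 <= cap 57), so no capping applies
Step 4: Maximum after transformation = 44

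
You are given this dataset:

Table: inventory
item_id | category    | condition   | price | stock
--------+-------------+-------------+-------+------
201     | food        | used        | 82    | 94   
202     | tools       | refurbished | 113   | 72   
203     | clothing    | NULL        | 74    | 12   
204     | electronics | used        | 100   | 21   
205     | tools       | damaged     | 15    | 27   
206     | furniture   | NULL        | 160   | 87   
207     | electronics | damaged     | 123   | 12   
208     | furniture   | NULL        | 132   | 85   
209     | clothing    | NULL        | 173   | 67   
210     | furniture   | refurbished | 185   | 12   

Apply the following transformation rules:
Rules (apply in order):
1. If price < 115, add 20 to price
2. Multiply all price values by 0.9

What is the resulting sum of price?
1131.3

Step 1: Apply Rule 1 - Add 20 to records with price < 115
  - 5 records affected: 384 + (5 × 20) = 484
  - Unaffected records: 773
  - Sum after Rule 1: 1257
Step 2: Apply Rule 2 - Multiply all by 0.9
  - 1257 × 0.9 = 1131.3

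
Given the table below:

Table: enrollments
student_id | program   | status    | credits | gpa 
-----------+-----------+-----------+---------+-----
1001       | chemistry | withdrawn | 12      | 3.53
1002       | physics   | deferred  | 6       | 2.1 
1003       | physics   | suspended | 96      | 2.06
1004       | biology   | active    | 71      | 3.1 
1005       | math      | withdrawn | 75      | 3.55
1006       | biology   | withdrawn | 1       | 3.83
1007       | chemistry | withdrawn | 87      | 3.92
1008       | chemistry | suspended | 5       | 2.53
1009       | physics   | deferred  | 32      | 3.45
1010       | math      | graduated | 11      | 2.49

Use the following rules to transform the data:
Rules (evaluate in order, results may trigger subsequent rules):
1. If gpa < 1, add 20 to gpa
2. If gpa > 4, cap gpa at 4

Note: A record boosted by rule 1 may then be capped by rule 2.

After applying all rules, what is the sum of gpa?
30.56

Step 1: Apply rule 1 to records with gpa < 1
  - 0 records get bonus of 20
  - Of these, 0 records then exceed 4 and get capped
Step 2: Apply rule 2 to records with gpa > 4
  - 0 records (original) are capped
Step 3: Calculate final sum = 30.56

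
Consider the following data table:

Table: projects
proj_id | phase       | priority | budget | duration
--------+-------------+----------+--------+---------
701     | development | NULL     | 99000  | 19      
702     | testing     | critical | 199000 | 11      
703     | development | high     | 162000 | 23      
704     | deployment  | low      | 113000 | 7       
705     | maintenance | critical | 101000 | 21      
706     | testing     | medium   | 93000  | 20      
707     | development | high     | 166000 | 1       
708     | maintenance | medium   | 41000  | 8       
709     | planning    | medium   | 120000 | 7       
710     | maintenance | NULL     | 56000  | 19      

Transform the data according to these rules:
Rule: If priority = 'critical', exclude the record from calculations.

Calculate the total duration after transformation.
104

Step 1: Identify records where priority = 'critical'
Step 2: The excluded records sum to 32
Step 3: Original total duration = 136
Step 4: Remaining total = 136 - 32 = 104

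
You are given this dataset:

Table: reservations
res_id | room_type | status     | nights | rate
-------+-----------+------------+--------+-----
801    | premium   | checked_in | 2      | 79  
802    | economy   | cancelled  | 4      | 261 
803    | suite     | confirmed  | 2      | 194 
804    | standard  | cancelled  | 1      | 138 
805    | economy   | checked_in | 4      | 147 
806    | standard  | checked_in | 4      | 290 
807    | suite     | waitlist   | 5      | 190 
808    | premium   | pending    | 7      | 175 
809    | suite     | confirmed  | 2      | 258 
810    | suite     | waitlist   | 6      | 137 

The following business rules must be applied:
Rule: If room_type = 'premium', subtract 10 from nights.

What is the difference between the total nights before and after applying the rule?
20

Step 1: Original sum of nights = 37
Step 2: 2 records have room_type = 'premium'
Step 3: Each affected record changes by -10
Step 4: Total change = 2 × -10 = -20
Step 5: New sum = 37 + -20 = 17
Step 6: Difference = |17 - 37| = 20
        (Sum decreased by 20)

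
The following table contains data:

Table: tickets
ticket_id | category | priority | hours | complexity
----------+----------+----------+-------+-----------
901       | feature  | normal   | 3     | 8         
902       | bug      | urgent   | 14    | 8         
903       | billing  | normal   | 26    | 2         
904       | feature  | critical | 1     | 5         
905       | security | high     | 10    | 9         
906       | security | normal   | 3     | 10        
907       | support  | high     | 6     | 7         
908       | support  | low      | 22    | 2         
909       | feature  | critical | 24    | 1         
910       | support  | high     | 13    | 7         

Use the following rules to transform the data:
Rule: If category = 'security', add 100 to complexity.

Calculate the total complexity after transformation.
259

Step 1: Count records where category = 'security': 2
Step 2: Total bonus added: 2 × 100 = 200
Step 3: Original sum of complexity: 59
Step 4: Final sum = 59 + 200 = 259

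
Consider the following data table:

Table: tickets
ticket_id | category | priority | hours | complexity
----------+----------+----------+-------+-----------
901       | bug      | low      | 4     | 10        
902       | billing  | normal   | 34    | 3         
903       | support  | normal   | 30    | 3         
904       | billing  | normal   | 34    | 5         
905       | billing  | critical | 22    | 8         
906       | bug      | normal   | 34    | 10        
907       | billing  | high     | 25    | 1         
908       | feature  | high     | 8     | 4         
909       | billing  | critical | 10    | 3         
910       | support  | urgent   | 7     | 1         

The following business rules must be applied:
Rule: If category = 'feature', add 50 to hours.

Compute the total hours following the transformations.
258

Step 1: Count records where category = 'feature': 1
Step 2: Total bonus added: 1 × 50 = 50
Step 3: Original sum of hours: 208
Step 4: Final sum = 208 + 50 = 258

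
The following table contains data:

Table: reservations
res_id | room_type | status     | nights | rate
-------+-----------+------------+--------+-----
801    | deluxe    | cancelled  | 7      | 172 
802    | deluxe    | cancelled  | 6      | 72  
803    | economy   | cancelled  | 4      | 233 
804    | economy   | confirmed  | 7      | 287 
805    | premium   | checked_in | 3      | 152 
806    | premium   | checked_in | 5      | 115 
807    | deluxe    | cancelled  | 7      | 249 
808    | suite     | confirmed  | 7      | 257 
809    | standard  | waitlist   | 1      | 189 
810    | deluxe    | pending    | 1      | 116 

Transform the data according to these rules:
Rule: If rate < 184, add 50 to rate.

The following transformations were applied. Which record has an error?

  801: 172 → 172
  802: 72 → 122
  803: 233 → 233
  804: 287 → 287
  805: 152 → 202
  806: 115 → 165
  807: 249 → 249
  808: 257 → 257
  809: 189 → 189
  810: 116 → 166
Record 801 has an error. The correct transformed value should be 222, not 172.

Step 1: Check each record against the rule
Step 2: Record 801 has rate = 172
Step 3: Since 172 < 184, the bonus should have been applied
Step 4: Correct value = 222, but claimed value = 172
Conclusion: Record 801 has the error.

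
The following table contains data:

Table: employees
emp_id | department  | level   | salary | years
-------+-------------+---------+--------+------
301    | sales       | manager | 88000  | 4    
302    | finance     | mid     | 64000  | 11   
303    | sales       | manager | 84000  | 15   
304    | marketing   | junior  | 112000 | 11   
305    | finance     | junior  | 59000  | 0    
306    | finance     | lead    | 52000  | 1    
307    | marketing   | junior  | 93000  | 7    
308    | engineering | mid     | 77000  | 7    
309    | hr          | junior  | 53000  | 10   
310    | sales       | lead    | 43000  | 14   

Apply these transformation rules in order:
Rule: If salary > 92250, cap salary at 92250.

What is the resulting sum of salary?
704500

Step 1: 2 records have salary > 92250
Step 2: These records originally summed to 205000
Step 3: After capping: 2 × 92250 = 184500
Step 4: Unaffected records sum: 520000
Step 5: Final sum = 184500 + 520000 = 704500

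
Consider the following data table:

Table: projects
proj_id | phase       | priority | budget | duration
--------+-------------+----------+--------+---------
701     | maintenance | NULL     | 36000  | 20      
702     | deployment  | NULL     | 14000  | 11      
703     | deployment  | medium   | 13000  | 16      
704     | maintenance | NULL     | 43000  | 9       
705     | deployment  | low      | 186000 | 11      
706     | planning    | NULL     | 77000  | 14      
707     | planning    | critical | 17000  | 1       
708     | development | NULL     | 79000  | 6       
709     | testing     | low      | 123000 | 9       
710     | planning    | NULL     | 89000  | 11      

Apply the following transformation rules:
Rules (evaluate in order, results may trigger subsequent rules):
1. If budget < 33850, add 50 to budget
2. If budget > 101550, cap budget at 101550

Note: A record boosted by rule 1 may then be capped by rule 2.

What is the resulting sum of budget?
571250

Step 1: Apply rule 1 to records with budget < 33850
  - 3 records get bonus of 50
  - Of these, 0 records then exceed 101550 and get capped
Step 2: Apply rule 2 to records with budget > 101550
  - 2 records (original) are capped
Step 3: Calculate final sum = 571250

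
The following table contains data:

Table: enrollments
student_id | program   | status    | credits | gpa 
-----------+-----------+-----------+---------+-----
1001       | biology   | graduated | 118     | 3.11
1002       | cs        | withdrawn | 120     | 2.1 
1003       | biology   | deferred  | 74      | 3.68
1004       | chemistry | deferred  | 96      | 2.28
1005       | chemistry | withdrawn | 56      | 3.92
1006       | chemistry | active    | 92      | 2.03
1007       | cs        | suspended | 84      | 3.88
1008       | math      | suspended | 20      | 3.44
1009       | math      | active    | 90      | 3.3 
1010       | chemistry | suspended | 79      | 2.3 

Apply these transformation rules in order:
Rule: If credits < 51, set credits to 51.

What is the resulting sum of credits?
860

Step 1: 1 records have credits < 51
Step 2: These records originally summed to 20
Step 3: After setting to minimum: 1 × 51 = 51
Step 4: Unaffected records sum: 809
Step 5: Final sum = 51 + 809 = 860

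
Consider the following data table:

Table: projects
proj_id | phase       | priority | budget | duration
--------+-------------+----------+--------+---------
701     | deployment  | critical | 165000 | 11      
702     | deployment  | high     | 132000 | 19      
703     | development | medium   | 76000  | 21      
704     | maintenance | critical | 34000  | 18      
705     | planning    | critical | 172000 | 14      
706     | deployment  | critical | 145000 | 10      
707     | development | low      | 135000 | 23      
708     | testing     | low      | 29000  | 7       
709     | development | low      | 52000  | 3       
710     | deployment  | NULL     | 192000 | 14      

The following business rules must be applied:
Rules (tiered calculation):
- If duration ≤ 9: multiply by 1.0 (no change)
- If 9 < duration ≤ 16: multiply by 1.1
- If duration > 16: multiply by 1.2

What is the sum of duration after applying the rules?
161.1

Step 1: Tier 1 (duration ≤ 9): 2 records, sum = 10 × 1.0 = 10.0
Step 2: Tier 2 (9 < duration ≤ 16): 4 records, sum = 49 × 1.1 = 53.9
Step 3: Tier 3 (duration > 16): 4 records, sum = 81 × 1.2 = 97.2
Step 4: Final sum = 10.0 + 53.9 + 97.2 = 161.1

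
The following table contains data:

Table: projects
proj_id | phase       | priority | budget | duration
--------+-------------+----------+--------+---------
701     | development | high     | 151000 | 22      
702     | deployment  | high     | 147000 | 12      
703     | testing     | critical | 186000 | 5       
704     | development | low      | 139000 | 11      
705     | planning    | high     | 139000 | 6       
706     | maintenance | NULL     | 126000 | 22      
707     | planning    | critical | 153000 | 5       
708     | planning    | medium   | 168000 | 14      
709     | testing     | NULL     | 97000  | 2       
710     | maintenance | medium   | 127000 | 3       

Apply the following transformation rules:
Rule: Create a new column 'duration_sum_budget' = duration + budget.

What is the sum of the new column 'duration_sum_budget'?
1433102

Step 1: For each record, compute duration + budget
Example calculations:
  22 + 151000 = 151022
  12 + 147000 = 147012
  5 + 186000 = 186005
  ...
Step 2: Sum all derived values
Step 3: Total = 1433102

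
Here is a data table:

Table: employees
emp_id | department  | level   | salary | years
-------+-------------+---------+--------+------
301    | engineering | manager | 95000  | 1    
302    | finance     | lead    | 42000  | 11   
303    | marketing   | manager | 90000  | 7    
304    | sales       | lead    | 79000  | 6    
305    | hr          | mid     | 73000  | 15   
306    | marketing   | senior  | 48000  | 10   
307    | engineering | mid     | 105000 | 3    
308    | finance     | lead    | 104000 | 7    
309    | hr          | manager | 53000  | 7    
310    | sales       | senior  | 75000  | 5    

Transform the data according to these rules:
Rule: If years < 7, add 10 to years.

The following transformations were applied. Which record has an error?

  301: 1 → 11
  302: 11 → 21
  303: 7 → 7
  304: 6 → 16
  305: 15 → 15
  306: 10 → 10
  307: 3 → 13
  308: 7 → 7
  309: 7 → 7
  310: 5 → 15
Record 302 has an error. The correct transformed value should be 11, not 21.

Step 1: Check each record against the rule
Step 2: Record 302 has years = 11
Step 3: Since 11 >= 7, the bonus should not have been applied
Step 4: Correct value = 11, but claimed value = 21
Conclusion: Record 302 has the error.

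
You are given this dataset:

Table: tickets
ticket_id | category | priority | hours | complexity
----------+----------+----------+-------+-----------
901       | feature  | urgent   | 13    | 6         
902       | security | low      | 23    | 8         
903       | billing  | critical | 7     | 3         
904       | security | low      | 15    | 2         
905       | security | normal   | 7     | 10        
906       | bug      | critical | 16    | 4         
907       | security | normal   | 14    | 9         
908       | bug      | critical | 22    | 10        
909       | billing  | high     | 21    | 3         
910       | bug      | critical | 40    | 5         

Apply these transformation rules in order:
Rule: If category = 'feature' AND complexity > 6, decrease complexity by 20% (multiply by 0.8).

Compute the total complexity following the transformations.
60

Step 1: Find records where category = 'feature' AND complexity > 6
Step 2: 0 records match, summing to 0
Step 3: After multiplier: 0 × 0.8 = 0.0
Step 4: Unaffected records sum: 60
Step 5: Final sum = 0.0 + 60 = 60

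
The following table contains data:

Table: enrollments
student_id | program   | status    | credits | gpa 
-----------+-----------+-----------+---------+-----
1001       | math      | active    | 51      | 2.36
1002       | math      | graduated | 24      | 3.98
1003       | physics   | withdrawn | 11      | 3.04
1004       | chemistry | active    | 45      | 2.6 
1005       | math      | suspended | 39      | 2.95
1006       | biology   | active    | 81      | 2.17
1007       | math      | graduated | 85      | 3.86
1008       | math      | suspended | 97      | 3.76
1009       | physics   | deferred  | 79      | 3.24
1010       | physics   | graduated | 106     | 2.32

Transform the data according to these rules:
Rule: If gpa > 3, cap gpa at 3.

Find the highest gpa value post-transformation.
3

Step 1: Original maximum gpa = 3.98
Step 2: Apply cap at 3
Step 3: 5 records had gpa > 3 and were capped
Step 4: Maximum after transformation = 3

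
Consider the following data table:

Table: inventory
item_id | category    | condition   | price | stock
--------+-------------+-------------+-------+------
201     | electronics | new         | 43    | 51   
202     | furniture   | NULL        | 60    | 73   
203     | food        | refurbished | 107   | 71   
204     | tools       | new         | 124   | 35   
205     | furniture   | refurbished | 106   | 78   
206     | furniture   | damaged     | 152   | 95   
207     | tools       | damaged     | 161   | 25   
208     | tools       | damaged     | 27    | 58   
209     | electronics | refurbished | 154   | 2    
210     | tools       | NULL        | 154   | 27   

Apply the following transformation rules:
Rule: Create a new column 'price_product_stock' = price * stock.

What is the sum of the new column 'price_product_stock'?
51275

Step 1: For each record, compute price * stock
Example calculations:
  43 * 51 = 2193
  60 * 73 = 4380
  107 * 71 = 7597
  ...
Step 2: Sum all derived values
Step 3: Total = 51275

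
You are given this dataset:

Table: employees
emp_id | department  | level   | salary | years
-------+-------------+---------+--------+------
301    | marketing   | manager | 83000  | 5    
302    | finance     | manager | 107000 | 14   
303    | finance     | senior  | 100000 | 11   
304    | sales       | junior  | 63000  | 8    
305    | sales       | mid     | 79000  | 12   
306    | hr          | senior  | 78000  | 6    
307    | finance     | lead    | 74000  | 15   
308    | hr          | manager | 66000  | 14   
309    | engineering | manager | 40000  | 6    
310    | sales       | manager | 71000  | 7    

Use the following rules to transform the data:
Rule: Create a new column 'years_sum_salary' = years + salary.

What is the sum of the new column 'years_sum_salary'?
761098

Step 1: For each record, compute years + salary
Example calculations:
  5 + 83000 = 83005
  14 + 107000 = 107014
  11 + 100000 = 100011
  ...
Step 2: Sum all derived values
Step 3: Total = 761098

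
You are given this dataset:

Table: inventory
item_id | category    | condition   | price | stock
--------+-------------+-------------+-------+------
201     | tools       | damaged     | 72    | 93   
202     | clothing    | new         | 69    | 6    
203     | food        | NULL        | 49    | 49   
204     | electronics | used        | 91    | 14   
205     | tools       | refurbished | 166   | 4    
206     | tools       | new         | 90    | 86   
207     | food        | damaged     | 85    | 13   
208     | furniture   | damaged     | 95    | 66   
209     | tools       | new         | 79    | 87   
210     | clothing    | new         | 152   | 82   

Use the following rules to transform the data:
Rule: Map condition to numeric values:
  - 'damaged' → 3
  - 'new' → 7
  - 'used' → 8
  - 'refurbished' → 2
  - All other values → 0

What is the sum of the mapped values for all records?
47

Step 1: Apply mapping to each record
Step 2: Count by status:
  'damaged': 3 records × 3 = 9
  'new': 4 records × 7 = 28
  'used': 1 records × 8 = 8
  'refurbished': 1 records × 2 = 2
Step 3: Sum all mapped values = 47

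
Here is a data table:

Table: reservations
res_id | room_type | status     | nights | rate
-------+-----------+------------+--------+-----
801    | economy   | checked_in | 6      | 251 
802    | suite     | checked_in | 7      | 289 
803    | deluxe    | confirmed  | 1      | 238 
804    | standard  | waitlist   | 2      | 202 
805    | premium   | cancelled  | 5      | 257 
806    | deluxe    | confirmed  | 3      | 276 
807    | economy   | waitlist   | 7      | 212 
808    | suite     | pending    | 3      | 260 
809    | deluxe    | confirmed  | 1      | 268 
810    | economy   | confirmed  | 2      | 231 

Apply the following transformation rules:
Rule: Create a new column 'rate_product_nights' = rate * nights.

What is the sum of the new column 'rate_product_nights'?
9278

Step 1: For each record, compute rate * nights
Example calculations:
  251 * 6 = 1506
  289 * 7 = 2023
  238 * 1 = 238
  ...
Step 2: Sum all derived values
Step 3: Total = 9278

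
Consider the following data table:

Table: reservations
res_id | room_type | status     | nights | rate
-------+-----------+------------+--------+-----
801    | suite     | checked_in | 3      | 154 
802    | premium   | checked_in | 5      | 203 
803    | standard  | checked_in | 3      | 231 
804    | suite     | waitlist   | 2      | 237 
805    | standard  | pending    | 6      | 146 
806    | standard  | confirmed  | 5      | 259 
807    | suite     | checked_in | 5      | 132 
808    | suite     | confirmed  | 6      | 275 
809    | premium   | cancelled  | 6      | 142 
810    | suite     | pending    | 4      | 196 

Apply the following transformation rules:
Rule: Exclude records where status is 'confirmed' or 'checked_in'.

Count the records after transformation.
4

Step 1: Count records to exclude
  - 2 (confirmed) + 4 (checked_in) = 6 records
Step 2: Total records: 10
Step 3: Remaining = 10 - 6 = 4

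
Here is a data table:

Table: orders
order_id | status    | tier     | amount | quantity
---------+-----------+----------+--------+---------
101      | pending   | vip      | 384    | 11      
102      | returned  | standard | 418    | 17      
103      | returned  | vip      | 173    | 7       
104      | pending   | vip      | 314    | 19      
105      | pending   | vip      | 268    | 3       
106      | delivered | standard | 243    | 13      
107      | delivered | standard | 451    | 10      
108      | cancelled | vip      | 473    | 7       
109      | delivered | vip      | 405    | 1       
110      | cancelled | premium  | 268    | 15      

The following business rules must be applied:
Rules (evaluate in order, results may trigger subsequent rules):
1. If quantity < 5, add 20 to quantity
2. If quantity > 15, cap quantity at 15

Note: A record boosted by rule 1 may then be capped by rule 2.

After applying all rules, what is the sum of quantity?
123

Step 1: Apply rule 1 to records with quantity < 5
  - 2 records get bonus of 20
  - Of these, 2 records then exceed 15 and get capped
Step 2: Apply rule 2 to records with quantity > 15
  - 2 records (original) are capped
Step 3: Calculate final sum = 123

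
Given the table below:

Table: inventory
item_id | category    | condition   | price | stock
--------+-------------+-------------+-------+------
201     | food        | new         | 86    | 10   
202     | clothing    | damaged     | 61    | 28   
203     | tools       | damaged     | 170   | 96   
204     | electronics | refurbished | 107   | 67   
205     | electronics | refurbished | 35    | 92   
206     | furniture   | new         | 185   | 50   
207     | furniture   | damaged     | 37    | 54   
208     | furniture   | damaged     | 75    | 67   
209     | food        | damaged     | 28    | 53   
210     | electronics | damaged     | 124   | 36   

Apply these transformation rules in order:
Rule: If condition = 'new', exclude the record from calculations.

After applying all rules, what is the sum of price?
637

Step 1: Identify records where condition = 'new'
Step 2: The excluded records sum to 271
Step 3: Original total price = 908
Step 4: Remaining total = 908 - 271 = 637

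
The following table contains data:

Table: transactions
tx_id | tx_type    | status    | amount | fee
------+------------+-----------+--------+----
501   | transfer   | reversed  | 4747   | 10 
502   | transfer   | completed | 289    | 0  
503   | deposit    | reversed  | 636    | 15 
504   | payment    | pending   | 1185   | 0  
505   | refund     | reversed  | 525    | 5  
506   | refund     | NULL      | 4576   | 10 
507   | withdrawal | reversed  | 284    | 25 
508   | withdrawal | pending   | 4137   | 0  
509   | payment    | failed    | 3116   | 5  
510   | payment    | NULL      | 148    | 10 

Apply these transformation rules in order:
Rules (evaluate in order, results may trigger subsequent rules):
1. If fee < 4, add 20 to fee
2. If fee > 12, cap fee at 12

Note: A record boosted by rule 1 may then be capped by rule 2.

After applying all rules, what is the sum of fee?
100

Step 1: Apply rule 1 to records with fee < 4
  - 3 records get bonus of 20
  - Of these, 3 records then exceed 12 and get capped
Step 2: Apply rule 2 to records with fee > 12
  - 2 records (original) are capped
Step 3: Calculate final sum = 100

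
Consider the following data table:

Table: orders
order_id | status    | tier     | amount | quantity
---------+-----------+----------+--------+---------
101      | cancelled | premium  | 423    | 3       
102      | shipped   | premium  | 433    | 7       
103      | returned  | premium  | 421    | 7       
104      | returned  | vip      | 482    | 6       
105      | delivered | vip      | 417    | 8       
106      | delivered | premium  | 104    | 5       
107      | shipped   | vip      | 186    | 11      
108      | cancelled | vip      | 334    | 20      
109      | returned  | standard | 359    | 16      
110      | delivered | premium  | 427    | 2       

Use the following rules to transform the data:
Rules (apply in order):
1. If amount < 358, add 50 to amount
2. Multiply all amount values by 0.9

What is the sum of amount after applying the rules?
3362.4

Step 1: Apply Rule 1 - Add 50 to records with amount < 358
  - 3 records affected: 624 + (3 × 50) = 774
  - Unaffected records: 2962
  - Sum after Rule 1: 3736
Step 2: Apply Rule 2 - Multiply all by 0.9
  - 3736 × 0.9 = 3362.4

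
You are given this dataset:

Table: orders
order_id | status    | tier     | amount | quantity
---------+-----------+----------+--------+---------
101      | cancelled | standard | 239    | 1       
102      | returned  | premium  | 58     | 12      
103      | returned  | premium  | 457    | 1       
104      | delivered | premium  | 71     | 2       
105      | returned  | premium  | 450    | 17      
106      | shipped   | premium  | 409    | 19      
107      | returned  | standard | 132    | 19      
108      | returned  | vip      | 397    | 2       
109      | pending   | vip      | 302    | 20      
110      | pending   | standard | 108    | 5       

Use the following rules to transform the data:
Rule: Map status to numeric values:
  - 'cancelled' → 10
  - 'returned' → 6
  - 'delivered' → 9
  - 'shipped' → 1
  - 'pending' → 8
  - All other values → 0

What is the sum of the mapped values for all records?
66

Step 1: Apply mapping to each record
Step 2: Count by status:
  'cancelled': 1 records × 10 = 10
  'returned': 5 records × 6 = 30
  'delivered': 1 records × 9 = 9
  'shipped': 1 records × 1 = 1
  'pending': 2 records × 8 = 16
Step 3: Sum all mapped values = 66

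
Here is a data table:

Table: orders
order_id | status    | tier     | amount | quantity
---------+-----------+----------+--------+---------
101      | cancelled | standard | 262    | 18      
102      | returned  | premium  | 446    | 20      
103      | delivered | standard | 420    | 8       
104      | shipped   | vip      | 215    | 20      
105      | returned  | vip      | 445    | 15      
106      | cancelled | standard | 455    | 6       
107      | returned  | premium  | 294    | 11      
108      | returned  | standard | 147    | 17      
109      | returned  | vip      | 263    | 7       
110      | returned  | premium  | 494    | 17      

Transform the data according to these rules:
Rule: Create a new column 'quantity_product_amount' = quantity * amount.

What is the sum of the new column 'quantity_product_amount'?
46673

Step 1: For each record, compute quantity * amount
Example calculations:
  18 * 262 = 4716
  20 * 446 = 8920
  8 * 420 = 3360
  ...
Step 2: Sum all derived values
Step 3: Total = 46673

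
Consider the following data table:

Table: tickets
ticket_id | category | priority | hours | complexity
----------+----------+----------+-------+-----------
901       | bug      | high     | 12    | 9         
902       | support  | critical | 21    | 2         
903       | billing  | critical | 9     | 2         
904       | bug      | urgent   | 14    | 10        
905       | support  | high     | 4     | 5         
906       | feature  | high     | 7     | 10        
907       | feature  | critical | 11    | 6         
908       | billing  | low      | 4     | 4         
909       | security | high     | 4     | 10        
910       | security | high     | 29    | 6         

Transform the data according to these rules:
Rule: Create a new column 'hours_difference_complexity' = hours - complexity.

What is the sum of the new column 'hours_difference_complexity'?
51

Step 1: For each record, compute hours - complexity
Example calculations:
  12 - 9 = 3
  21 - 2 = 19
  9 - 2 = 7
  ...
Step 2: Sum all derived values
Step 3: Total = 51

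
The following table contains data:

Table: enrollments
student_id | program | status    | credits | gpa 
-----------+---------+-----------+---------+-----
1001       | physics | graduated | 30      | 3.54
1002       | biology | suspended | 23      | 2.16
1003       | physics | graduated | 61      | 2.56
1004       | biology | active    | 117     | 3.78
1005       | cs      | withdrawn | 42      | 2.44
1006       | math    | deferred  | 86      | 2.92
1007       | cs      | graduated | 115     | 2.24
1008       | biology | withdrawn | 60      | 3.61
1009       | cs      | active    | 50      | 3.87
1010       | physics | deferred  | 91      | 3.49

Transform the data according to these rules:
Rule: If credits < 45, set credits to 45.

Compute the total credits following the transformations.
715

Step 1: 3 records have credits < 45
Step 2: These records originally summed to 95
Step 3: After setting to minimum: 3 × 45 = 135
Step 4: Unaffected records sum: 580
Step 5: Final sum = 135 + 580 = 715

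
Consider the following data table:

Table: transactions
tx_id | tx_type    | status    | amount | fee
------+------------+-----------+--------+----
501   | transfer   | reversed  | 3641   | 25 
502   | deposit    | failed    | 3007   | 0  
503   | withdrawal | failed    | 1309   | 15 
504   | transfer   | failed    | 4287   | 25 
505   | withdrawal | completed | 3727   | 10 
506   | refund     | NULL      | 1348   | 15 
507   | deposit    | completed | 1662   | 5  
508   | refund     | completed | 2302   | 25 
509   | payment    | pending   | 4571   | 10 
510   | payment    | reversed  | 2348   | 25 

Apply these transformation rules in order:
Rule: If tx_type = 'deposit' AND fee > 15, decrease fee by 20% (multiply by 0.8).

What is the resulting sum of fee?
155

Step 1: Find records where tx_type = 'deposit' AND fee > 15
Step 2: 0 records match, summing to 0
Step 3: After multiplier: 0 × 0.8 = 0.0
Step 4: Unaffected records sum: 155
Step 5: Final sum = 0.0 + 155 = 155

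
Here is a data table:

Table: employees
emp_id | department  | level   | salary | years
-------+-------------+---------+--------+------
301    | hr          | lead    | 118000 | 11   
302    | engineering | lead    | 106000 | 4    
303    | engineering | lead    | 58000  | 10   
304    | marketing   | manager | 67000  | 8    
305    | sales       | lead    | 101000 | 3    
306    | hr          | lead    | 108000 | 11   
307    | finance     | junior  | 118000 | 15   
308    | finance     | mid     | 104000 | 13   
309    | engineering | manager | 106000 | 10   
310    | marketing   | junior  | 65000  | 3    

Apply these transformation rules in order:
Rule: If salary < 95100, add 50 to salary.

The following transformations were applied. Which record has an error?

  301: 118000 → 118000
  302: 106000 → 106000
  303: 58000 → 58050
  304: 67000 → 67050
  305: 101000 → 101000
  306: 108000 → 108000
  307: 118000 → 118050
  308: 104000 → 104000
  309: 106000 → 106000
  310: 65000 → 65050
Record 307 has an error. The correct transformed value should be 118000, not 118050.

Step 1: Check each record against the rule
Step 2: Record 307 has salary = 118000
Step 3: Since 118000 >= 95100, the bonus should not have been applied
Step 4: Correct value = 118000, but claimed value = 118050
Conclusion: Record 307 has the error.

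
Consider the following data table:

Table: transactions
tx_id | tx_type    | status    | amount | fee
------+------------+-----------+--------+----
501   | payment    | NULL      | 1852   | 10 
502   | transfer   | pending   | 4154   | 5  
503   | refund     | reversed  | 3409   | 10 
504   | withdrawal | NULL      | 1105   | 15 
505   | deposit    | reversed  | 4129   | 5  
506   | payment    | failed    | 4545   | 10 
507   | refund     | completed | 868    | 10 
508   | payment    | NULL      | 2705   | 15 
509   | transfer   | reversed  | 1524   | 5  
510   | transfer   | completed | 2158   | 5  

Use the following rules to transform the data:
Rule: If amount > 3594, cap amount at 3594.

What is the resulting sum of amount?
24403

Step 1: 3 records have amount > 3594
Step 2: These records originally summed to 12828
Step 3: After capping: 3 × 3594 = 10782
Step 4: Unaffected records sum: 13621
Step 5: Final sum = 10782 + 13621 = 24403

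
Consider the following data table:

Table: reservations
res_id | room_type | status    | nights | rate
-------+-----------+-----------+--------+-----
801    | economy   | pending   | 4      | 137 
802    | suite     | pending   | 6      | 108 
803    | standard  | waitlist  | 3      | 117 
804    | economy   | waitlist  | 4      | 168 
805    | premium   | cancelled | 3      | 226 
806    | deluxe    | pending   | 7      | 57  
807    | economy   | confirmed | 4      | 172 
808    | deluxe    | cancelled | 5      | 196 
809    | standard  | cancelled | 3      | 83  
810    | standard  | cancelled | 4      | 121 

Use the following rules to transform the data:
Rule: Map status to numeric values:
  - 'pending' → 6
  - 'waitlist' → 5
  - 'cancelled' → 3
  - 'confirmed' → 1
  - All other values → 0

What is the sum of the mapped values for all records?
41

Step 1: Apply mapping to each record
Step 2: Count by status:
  'pending': 3 records × 6 = 18
  'waitlist': 2 records × 5 = 10
  'cancelled': 4 records × 3 = 12
  'confirmed': 1 records × 1 = 1
Step 3: Sum all mapped values = 41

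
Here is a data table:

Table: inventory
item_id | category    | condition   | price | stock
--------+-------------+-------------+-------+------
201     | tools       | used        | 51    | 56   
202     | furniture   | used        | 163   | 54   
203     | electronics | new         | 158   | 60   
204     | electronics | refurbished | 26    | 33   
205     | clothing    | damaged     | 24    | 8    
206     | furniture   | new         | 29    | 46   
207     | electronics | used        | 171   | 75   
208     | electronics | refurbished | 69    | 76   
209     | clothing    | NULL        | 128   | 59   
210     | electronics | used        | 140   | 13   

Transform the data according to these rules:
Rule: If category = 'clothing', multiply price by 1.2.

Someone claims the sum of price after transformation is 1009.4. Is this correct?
No, the correct result is 989.4.

Step 1: Calculate the correct sum after transformation
Step 2: Apply multiplier 1.2 to records where category = 'clothing'
Step 3: Correct result = 989.4
Step 4: Claimed result = 1009.4
Step 5: 989.4 ≠ 1009.4
Conclusion: The claimed result is incorrect. The correct answer is 989.4.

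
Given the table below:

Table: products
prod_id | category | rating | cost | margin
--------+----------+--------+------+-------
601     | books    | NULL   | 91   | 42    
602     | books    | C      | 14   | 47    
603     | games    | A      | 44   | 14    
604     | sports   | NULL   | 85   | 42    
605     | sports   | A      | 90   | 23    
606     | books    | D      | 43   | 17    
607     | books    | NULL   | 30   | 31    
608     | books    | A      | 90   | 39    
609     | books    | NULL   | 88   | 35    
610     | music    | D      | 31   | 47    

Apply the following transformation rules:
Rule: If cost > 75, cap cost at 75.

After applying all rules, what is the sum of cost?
537

Step 1: 5 records have cost > 75
Step 2: These records originally summed to 444
Step 3: After capping: 5 × 75 = 375
Step 4: Unaffected records sum: 162
Step 5: Final sum = 375 + 162 = 537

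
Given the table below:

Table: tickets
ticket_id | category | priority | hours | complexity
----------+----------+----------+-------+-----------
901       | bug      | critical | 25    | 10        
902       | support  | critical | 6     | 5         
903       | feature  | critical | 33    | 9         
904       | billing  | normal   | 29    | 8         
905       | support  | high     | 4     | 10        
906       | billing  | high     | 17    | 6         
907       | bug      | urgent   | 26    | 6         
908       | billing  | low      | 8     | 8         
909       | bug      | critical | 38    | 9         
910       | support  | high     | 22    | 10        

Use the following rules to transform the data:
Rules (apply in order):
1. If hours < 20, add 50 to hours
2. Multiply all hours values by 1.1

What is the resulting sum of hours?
448.8

Step 1: Apply Rule 1 - Add 50 to records with hours < 20
  - 4 records affected: 35 + (4 × 50) = 235
  - Unaffected records: 173
  - Sum after Rule 1: 408
Step 2: Apply Rule 2 - Multiply all by 1.1
  - 408 × 1.1 = 448.8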